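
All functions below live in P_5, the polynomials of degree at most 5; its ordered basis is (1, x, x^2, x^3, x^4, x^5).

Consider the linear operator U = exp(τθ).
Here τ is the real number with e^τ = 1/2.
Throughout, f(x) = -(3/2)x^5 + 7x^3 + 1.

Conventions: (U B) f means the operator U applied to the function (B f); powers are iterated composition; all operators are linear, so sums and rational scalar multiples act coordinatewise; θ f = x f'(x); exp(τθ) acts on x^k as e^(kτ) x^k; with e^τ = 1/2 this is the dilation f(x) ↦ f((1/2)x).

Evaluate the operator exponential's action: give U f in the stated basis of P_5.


exp(τθ) x^k = e^(kτ) x^k; with e^τ = 1/2 this sends x^k to (1/2)^k x^k
x^3 ↦ 1/8 x^3
x^5 ↦ 1/32 x^5
applying this coordinatewise to f: exp(τθ) f = -(3/64)x^5 + (7/8)x^3 + 1

the result is g(x) = -(3/64)x^5 + (7/8)x^3 + 1


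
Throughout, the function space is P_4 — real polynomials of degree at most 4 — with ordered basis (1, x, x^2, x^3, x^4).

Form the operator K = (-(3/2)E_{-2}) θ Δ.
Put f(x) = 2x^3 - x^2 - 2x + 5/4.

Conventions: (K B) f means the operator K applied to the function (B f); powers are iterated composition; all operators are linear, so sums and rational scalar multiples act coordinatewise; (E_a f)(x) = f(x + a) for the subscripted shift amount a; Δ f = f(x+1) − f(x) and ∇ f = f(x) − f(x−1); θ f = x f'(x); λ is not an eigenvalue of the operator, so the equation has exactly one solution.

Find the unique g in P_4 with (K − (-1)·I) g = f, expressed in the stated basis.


write g with unknown coordinates in the stated basis and equate coefficients in (K − (-1)·I) g = f
solving from the highest basis element down gives g = 2x^3 + 17x^2 - 14x - 187/4
check: K g = -18x^2 + 12x + 48
so K g − (-1)·g = 2x^3 - x^2 - 2x + 5/4 = f ✓

the result is g(x) = 2x^3 + 17x^2 - 14x - 187/4


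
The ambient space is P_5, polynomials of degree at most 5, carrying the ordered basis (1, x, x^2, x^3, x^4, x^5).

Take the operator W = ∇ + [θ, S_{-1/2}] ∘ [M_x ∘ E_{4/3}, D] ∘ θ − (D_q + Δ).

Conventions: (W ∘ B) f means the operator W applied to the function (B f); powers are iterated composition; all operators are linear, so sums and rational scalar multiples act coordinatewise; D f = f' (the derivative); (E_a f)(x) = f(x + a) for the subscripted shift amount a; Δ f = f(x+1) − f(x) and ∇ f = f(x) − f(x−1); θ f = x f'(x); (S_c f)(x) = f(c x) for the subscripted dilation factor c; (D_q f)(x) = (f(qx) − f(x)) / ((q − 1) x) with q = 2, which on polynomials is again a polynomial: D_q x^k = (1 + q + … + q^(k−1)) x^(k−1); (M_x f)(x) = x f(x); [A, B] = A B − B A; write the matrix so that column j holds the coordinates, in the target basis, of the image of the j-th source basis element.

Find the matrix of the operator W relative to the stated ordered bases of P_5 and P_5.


the matrix is [[0, -1, -2, 0, -2, 0]; [0, 0, -3, -6, 0, -10]; [0, 0, 0, -7, -12, 0]; [0, 0, 0, 0, -15, -20]; [0, 0, 0, 0, 0, -31]; [0, 0, 0, 0, 0, 0]] (rows listed top to bottom)

image of 1: 0
image of x: -1
image of x^2: -3x - 2
image of x^3: -7x^2 - 6x
image of x^4: -15x^3 - 12x^2 - 2
image of x^5: -31x^4 - 20x^3 - 10x
each image's coordinates form column j of the matrix


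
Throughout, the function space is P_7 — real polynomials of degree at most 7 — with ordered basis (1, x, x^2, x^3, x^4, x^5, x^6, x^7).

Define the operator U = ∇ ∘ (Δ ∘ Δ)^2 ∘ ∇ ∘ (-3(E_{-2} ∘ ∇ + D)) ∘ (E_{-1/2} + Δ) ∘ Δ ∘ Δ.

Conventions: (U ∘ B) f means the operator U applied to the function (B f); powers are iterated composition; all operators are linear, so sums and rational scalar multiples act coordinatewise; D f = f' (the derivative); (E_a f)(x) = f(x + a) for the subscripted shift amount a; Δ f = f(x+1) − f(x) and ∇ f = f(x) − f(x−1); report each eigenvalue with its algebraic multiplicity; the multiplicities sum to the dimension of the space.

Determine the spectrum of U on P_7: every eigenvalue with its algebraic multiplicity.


image of 1: 0
image of x: 0
image of x^2: 0
image of x^3: 0
image of x^4: 0
image of x^5: 0
image of x^6: 0
image of x^7: 0
the matrix is upper triangular; its diagonal is (0, 0, 0, 0, 0, 0, 0, 0)
for a triangular matrix the eigenvalues are the diagonal entries, with algebraic multiplicity their repetition count

λ = 0 (multiplicity 8)


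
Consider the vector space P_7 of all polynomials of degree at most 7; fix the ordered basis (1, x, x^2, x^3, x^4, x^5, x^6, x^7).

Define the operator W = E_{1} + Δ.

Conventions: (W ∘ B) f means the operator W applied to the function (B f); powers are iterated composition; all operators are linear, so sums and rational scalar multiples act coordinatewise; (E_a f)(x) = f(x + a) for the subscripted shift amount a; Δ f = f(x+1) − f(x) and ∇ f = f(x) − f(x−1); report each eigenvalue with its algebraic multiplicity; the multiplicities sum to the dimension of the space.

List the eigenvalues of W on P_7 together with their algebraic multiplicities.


image of 1: 1
image of x: x + 2
image of x^2: x^2 + 4x + 2
image of x^3: x^3 + 6x^2 + 6x + 2
image of x^4: x^4 + 8x^3 + 12x^2 + 8x + 2
image of x^5: x^5 + 10x^4 + 20x^3 + 20x^2 + 10x + 2
image of x^6: x^6 + 12x^5 + 30x^4 + 40x^3 + 30x^2 + 12x + 2
image of x^7: x^7 + 14x^6 + 42x^5 + 70x^4 + 70x^3 + 42x^2 + 14x + 2
the matrix is upper triangular; its diagonal is (1, 1, 1, 1, 1, 1, 1, 1)
for a triangular matrix the eigenvalues are the diagonal entries, with algebraic multiplicity their repetition count

λ = 1 (multiplicity 8)


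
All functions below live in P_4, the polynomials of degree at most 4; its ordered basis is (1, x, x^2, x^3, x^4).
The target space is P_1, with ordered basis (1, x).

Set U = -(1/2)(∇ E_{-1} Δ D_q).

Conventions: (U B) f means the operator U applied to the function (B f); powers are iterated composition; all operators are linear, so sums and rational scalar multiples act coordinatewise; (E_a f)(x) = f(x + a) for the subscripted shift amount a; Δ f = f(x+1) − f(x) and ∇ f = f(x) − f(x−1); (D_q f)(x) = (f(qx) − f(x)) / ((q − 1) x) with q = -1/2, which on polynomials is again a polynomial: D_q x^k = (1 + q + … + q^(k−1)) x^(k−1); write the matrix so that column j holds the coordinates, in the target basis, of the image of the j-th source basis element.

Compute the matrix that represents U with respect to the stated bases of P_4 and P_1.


the matrix is [[0, 0, 0, -3/4, 15/8]; [0, 0, 0, 0, -15/8]] (rows listed top to bottom)

image of 1: 0
image of x: 0
image of x^2: 0
image of x^3: -3/4
image of x^4: -(15/8)x + 15/8
each image's coordinates form column j of the matrix


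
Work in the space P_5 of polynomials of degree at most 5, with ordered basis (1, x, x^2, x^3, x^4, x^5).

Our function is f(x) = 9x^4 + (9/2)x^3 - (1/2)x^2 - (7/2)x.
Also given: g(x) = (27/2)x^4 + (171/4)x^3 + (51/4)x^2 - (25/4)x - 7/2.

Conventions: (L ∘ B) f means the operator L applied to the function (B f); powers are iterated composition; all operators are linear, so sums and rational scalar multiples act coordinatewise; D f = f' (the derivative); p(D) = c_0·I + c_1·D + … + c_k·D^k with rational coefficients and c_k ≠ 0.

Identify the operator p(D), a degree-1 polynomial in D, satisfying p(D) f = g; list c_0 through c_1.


p(D) = (3/2)·I + D, i.e. c_0 = 3/2, c_1 = 1

D^0 f = 9x^4 + (9/2)x^3 - (1/2)x^2 - (7/2)x
D^1 f = 36x^3 + (27/2)x^2 - x - 7/2
matching coefficients of g against c_0 f + c_1 Df + … from the top degree down determines the c_i
solution: c_0 = 3/2, c_1 = 1


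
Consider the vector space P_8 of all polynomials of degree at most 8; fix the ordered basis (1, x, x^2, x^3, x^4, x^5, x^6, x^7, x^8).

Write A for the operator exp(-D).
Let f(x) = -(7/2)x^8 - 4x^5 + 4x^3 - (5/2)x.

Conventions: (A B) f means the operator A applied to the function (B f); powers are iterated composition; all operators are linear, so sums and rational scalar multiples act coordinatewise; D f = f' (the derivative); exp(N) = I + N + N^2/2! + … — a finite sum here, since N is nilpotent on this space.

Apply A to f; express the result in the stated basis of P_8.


the image equals g(x) = -(7/2)x^8 + 28x^7 - 98x^6 + 192x^5 - 225x^4 + 160x^3 - 70x^2 + (35/2)x - 1

order-1 term: 28x^7 + 20x^4 - 12x^2 + 5/2
order-2 term: -98x^6 - 40x^3 + 12x
order-3 term: 196x^5 + 40x^2 - 4
order-4 term: -245x^4 - 20x
order-5 term: 196x^3 + 4
order-6 term: -98x^2
order-7 term: 28x
order-8 term: -7/2
the series for exp(-D) f terminates at order 8
exp(-D) f = -(7/2)x^8 + 28x^7 - 98x^6 + 192x^5 - 225x^4 + 160x^3 - 70x^2 + (35/2)x - 1


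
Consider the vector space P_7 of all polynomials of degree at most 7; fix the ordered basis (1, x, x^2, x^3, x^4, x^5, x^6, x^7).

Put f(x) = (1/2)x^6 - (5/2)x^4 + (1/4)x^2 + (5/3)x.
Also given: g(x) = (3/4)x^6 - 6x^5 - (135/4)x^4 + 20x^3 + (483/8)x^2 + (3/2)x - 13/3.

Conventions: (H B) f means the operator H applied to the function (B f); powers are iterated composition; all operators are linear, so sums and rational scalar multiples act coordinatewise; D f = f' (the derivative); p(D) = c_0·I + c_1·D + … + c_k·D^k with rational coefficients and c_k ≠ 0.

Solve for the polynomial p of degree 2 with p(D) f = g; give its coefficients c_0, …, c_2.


p(D) = (3/2)·I − 2·D − 2·D^2, i.e. c_0 = 3/2, c_1 = -2, c_2 = -2

D^0 f = (1/2)x^6 - (5/2)x^4 + (1/4)x^2 + (5/3)x
D^1 f = 3x^5 - 10x^3 + (1/2)x + 5/3
D^2 f = 15x^4 - 30x^2 + 1/2
matching coefficients of g against c_0 f + c_1 Df + … from the top degree down determines the c_i
solution: c_0 = 3/2, c_1 = -2, c_2 = -2


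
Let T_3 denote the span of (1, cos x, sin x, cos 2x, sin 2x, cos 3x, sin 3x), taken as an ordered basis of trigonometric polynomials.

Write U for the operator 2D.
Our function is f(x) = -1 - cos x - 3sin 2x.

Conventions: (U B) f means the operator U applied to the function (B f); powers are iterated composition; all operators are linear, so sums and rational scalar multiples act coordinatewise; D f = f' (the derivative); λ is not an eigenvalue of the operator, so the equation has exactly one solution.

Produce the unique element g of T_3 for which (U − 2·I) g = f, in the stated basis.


write g with unknown coordinates in the stated basis and equate coefficients in (U − 2·I) g = f
solving from the highest basis element down gives g = 1/2 + (1/4)cos x - (1/4)sin x + (3/5)cos 2x + (3/10)sin 2x
check: U g = -(1/2)cos x - (1/2)sin x + (6/5)cos 2x - (12/5)sin 2x
so U g − 2·g = -1 - cos x - 3sin 2x = f ✓

g(x) = 1/2 + (1/4)cos x - (1/4)sin x + (3/5)cos 2x + (3/10)sin 2x


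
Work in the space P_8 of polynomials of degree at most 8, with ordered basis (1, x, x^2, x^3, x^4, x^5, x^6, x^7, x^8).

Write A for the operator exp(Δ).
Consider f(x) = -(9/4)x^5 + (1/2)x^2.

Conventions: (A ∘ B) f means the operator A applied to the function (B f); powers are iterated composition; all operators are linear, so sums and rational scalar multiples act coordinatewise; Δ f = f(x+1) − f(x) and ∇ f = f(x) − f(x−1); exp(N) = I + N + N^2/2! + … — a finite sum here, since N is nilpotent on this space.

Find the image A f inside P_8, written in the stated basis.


order-1 term: -(45/4)x^4 - (45/2)x^3 - (45/2)x^2 - (41/4)x - 7/4
order-2 term: -(45/2)x^3 - (135/2)x^2 - (315/4)x - 133/4
order-3 term: -(45/2)x^2 - (135/2)x - 225/4
order-4 term: -(45/4)x - 45/2
order-5 term: -9/4
the series for exp(Δ) f terminates at order 5
exp(Δ) f = -(9/4)x^5 - (45/4)x^4 - 45x^3 - 112x^2 - (671/4)x - 116

the result is g(x) = -(9/4)x^5 - (45/4)x^4 - 45x^3 - 112x^2 - (671/4)x - 116


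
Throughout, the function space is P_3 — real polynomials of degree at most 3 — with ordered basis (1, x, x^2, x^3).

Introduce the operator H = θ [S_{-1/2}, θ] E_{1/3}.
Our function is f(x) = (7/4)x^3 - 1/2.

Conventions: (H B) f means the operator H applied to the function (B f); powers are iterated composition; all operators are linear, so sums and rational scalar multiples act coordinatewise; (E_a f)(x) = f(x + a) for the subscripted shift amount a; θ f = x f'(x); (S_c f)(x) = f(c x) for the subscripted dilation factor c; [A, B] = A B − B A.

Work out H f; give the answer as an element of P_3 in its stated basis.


the image equals g(x) = 0

E_{1/3} f = (7/4)x^3 + (7/4)x^2 + (7/12)x - 47/108
θ E_{1/3} f = (21/4)x^3 + (7/2)x^2 + (7/12)x
S_{-1/2} θ E_{1/3} f = -(21/32)x^3 + (7/8)x^2 - (7/24)x
S_{-1/2} E_{1/3} f = -(7/32)x^3 + (7/16)x^2 - (7/24)x - 47/108
θ S_{-1/2} E_{1/3} f = -(21/32)x^3 + (7/8)x^2 - (7/24)x
[S_{-1/2}, θ] E_{1/3} f = 0
θ [S_{-1/2}, θ] E_{1/3} f = 0


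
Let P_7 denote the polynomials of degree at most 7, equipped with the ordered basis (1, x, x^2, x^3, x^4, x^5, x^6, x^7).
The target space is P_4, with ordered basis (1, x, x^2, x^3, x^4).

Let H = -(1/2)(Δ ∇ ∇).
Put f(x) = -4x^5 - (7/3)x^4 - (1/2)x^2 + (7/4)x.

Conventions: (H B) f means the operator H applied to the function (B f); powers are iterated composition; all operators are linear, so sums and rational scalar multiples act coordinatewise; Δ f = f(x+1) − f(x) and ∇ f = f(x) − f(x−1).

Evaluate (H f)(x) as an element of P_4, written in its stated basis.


the image equals g(x) = 120x^2 - 92x + 46

∇ f = -20x^4 + (92/3)x^3 - 26x^2 + (29/3)x + 7/12
∇ ∇ f = -80x^3 + 212x^2 - 224x + 259/3
Δ ∇ ∇ f = -240x^2 + 184x - 92
(-(1/2)(Δ ∇ ∇)) f = 120x^2 - 92x + 46


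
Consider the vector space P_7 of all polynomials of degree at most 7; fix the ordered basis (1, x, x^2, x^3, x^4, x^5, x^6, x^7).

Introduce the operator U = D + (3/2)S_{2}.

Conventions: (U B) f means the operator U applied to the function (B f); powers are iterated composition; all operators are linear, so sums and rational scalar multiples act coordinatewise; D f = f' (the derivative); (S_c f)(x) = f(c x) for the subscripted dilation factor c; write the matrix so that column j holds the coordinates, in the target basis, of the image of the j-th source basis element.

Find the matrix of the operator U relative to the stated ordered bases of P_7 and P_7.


the matrix is [[3/2, 1, 0, 0, 0, 0, 0, 0]; [0, 3, 2, 0, 0, 0, 0, 0]; [0, 0, 6, 3, 0, 0, 0, 0]; [0, 0, 0, 12, 4, 0, 0, 0]; [0, 0, 0, 0, 24, 5, 0, 0]; [0, 0, 0, 0, 0, 48, 6, 0]; [0, 0, 0, 0, 0, 0, 96, 7]; [0, 0, 0, 0, 0, 0, 0, 192]] (rows listed top to bottom)

image of 1: 3/2
image of x: 3x + 1
image of x^2: 6x^2 + 2x
image of x^3: 12x^3 + 3x^2
image of x^4: 24x^4 + 4x^3
image of x^5: 48x^5 + 5x^4
image of x^6: 96x^6 + 6x^5
image of x^7: 192x^7 + 7x^6
each image's coordinates form column j of the matrix


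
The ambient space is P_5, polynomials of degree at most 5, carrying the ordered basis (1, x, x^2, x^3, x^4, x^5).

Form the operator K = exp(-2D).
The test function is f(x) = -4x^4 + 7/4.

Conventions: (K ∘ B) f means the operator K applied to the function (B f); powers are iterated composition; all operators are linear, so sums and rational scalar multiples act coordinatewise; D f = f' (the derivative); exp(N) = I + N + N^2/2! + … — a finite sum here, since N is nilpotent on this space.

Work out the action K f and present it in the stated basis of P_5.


order-1 term: 32x^3
order-2 term: -96x^2
order-3 term: 128x
order-4 term: -64
the series for exp(-2D) f terminates at order 4
exp(-2D) f = -4x^4 + 32x^3 - 96x^2 + 128x - 249/4

the result is g(x) = -4x^4 + 32x^3 - 96x^2 + 128x - 249/4


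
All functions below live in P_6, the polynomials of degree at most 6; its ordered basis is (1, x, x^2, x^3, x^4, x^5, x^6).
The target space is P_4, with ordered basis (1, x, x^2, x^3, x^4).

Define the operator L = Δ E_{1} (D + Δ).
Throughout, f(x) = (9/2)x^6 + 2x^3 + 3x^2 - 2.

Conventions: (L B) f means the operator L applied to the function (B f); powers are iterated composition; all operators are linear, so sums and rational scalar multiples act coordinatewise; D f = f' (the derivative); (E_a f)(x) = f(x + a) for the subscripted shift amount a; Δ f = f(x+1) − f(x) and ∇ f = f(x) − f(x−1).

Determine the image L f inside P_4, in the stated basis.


D f = 27x^5 + 6x^2 + 6x
Δ f = 27x^5 + (135/2)x^4 + 90x^3 + (147/2)x^2 + 39x + 19/2
(D + Δ) f = 54x^5 + (135/2)x^4 + 90x^3 + (159/2)x^2 + 45x + 19/2
E_{1} (D + Δ) f = 54x^5 + (675/2)x^4 + 900x^3 + (2589/2)x^2 + 1014x + 691/2
Δ E_{1} (D + Δ) f = 270x^4 + 1890x^3 + 5265x^2 + 6909x + 3600

the result is g(x) = 270x^4 + 1890x^3 + 5265x^2 + 6909x + 3600


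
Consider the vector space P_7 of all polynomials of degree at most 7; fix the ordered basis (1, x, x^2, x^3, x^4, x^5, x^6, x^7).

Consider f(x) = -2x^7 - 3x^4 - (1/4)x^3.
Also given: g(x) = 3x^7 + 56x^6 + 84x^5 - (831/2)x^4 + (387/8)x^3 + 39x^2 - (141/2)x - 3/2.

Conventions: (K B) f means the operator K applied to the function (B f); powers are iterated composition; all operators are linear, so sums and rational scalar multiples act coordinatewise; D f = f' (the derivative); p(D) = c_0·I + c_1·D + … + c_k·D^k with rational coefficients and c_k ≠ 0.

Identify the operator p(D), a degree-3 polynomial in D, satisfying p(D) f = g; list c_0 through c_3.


D^0 f = -2x^7 - 3x^4 - (1/4)x^3
D^1 f = -14x^6 - 12x^3 - (3/4)x^2
D^2 f = -84x^5 - 36x^2 - (3/2)x
D^3 f = -420x^4 - 72x - 3/2
matching coefficients of g against c_0 f + c_1 Df + … from the top degree down determines the c_i
solution: c_0 = -3/2, c_1 = -4, c_2 = -1, c_3 = 1

p(D) = -(3/2)·I − 4·D − D^2 + D^3, i.e. c_0 = -3/2, c_1 = -4, c_2 = -1, c_3 = 1


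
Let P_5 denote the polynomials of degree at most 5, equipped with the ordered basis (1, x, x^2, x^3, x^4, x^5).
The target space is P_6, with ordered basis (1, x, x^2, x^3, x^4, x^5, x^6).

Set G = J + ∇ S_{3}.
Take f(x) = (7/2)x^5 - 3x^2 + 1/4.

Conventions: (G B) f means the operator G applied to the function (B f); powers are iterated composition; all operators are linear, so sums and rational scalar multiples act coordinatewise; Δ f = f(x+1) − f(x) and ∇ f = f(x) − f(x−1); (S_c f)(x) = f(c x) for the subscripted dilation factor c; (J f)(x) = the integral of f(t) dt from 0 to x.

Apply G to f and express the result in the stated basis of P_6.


J f = (7/12)x^6 - x^3 + (1/4)x
S_{3} f = (1701/2)x^5 - 27x^2 + 1/4
∇ S_{3} f = (8505/2)x^4 - 8505x^3 + 8505x^2 - (8613/2)x + 1755/2
(J + ∇ S_{3}) f = (7/12)x^6 + (8505/2)x^4 - 8506x^3 + 8505x^2 - (17225/4)x + 1755/2

the image equals g(x) = (7/12)x^6 + (8505/2)x^4 - 8506x^3 + 8505x^2 - (17225/4)x + 1755/2


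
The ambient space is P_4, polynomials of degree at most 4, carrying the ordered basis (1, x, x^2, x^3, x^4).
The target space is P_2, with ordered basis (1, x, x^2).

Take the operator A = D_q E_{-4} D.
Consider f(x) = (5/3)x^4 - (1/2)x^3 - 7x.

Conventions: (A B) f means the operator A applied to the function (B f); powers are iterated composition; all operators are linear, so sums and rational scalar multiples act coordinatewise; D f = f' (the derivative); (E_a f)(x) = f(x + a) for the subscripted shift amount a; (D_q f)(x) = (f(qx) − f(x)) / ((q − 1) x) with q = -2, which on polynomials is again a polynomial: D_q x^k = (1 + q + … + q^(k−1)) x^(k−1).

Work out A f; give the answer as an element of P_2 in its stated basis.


the image equals g(x) = 20x^2 + (163/2)x + 332

D f = (20/3)x^3 - (3/2)x^2 - 7
E_{-4} D f = (20/3)x^3 - (163/2)x^2 + 332x - 1373/3
D_q (E_{-4} D) f = 20x^2 + (163/2)x + 332


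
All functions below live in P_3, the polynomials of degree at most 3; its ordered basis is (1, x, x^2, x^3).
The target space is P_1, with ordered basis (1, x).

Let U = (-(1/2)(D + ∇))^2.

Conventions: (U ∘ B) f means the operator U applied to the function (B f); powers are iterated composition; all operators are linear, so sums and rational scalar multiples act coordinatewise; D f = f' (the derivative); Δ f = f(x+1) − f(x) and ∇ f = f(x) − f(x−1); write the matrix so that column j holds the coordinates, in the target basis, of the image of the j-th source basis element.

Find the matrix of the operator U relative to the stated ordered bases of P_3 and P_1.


image of 1: 0
image of x: 0
image of x^2: 2
image of x^3: 6x - 3
each image's coordinates form column j of the matrix

the matrix is [[0, 0, 2, -3]; [0, 0, 0, 6]] (rows listed top to bottom)


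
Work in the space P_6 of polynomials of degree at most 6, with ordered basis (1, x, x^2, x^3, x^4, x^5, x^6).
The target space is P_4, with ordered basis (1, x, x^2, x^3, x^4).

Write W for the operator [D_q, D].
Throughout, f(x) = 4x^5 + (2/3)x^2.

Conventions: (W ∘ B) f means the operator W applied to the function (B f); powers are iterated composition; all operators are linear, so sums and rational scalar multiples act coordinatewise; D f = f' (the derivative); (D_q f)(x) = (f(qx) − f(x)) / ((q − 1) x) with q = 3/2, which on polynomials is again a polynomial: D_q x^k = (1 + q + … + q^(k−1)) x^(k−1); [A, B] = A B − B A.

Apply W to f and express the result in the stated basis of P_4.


D f = 20x^4 + (4/3)x
D_q D f = (325/2)x^3 + 4/3
D_q f = (211/4)x^4 + (5/3)x
D D_q f = 211x^3 + 5/3
[D_q, D] f = -(97/2)x^3 - 1/3

the image equals g(x) = -(97/2)x^3 - 1/3


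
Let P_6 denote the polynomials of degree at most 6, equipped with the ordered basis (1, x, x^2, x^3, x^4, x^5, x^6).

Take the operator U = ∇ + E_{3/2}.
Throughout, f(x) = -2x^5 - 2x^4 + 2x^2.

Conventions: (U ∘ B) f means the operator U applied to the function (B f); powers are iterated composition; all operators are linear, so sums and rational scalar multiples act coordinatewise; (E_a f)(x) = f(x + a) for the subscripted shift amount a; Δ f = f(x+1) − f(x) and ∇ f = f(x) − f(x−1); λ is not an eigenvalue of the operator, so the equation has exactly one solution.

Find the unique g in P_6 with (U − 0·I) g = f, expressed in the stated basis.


g(x) = -2x^5 + 23x^4 - 205x^3 + (2909/2)x^2 - (54925/8)x + 258665/16

write g with unknown coordinates in the stated basis and equate coefficients in (U − 0·I) g = f
solving from the highest basis element down gives g = -2x^5 + 23x^4 - 205x^3 + (2909/2)x^2 - (54925/8)x + 258665/16
check: U g = -2x^5 - 2x^4 + 2x^2
so U g − 0·g = -2x^5 - 2x^4 + 2x^2 = f ✓


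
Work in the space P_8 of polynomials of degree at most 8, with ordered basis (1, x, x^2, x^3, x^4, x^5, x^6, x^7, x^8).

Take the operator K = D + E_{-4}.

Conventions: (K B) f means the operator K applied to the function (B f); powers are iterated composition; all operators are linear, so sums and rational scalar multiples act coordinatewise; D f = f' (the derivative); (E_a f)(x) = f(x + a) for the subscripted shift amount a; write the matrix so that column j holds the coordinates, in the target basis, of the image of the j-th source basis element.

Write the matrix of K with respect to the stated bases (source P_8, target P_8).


image of 1: 1
image of x: x - 3
image of x^2: x^2 - 6x + 16
image of x^3: x^3 - 9x^2 + 48x - 64
image of x^4: x^4 - 12x^3 + 96x^2 - 256x + 256
image of x^5: x^5 - 15x^4 + 160x^3 - 640x^2 + 1280x - 1024
image of x^6: x^6 - 18x^5 + 240x^4 - 1280x^3 + 3840x^2 - 6144x + 4096
image of x^7: x^7 - 21x^6 + 336x^5 - 2240x^4 + 8960x^3 - 21504x^2 + 28672x - 16384
image of x^8: x^8 - 24x^7 + 448x^6 - 3584x^5 + 17920x^4 - 57344x^3 + 114688x^2 - 131072x + 65536
each image's coordinates form column j of the matrix

the matrix is [[1, -3, 16, -64, 256, -1024, 4096, -16384, 65536]; [0, 1, -6, 48, -256, 1280, -6144, 28672, -131072]; [0, 0, 1, -9, 96, -640, 3840, -21504, 114688]; [0, 0, 0, 1, -12, 160, -1280, 8960, -57344]; [0, 0, 0, 0, 1, -15, 240, -2240, 17920]; [0, 0, 0, 0, 0, 1, -18, 336, -3584]; [0, 0, 0, 0, 0, 0, 1, -21, 448]; [0, 0, 0, 0, 0, 0, 0, 1, -24]; [0, 0, 0, 0, 0, 0, 0, 0, 1]] (rows listed top to bottom)


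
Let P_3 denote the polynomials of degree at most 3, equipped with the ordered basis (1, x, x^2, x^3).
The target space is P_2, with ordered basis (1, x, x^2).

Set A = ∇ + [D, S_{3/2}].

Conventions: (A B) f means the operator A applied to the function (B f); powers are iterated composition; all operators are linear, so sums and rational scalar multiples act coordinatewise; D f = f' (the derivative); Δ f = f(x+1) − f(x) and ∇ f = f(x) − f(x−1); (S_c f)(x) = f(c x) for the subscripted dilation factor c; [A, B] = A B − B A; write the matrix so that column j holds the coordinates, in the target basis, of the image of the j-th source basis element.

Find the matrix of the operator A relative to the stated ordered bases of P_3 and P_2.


the matrix is [[0, 3/2, -1, 1]; [0, 0, 7/2, -3]; [0, 0, 0, 51/8]] (rows listed top to bottom)

image of 1: 0
image of x: 3/2
image of x^2: (7/2)x - 1
image of x^3: (51/8)x^2 - 3x + 1
each image's coordinates form column j of the matrix


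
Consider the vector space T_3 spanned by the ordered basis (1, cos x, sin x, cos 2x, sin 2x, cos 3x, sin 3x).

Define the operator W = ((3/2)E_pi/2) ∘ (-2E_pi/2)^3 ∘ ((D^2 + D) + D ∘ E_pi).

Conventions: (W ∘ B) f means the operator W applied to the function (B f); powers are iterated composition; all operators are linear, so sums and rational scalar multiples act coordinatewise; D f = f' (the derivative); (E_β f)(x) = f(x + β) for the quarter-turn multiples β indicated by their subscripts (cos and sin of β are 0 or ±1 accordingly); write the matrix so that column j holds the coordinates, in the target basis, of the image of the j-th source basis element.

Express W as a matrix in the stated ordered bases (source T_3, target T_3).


image of 1: 0
image of cos x: 12cos x
image of sin x: 12sin x
image of cos 2x: 48cos 2x + 48sin 2x
image of sin 2x: -48cos 2x + 48sin 2x
image of cos 3x: 108cos 3x
image of sin 3x: 108sin 3x
each image's coordinates form column j of the matrix

the matrix is [[0, 0, 0, 0, 0, 0, 0]; [0, 12, 0, 0, 0, 0, 0]; [0, 0, 12, 0, 0, 0, 0]; [0, 0, 0, 48, -48, 0, 0]; [0, 0, 0, 48, 48, 0, 0]; [0, 0, 0, 0, 0, 108, 0]; [0, 0, 0, 0, 0, 0, 108]] (rows listed top to bottom)


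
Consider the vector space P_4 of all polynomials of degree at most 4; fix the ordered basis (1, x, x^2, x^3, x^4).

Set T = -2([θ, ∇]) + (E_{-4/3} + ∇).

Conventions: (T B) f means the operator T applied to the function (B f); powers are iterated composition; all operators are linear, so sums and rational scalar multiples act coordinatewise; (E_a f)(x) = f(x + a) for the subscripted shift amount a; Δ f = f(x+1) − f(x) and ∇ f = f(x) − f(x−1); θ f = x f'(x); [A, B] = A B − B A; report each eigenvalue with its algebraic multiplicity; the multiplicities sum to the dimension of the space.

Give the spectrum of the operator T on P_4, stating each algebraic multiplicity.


λ = 1 (multiplicity 5)

image of 1: 1
image of x: x + 5/3
image of x^2: x^2 + (10/3)x - 29/9
image of x^3: x^3 + 5x^2 - (29/3)x + 125/27
image of x^4: x^4 + (20/3)x^3 - (58/3)x^2 + (500/27)x - 473/81
the matrix is upper triangular; its diagonal is (1, 1, 1, 1, 1)
for a triangular matrix the eigenvalues are the diagonal entries, with algebraic multiplicity their repetition count


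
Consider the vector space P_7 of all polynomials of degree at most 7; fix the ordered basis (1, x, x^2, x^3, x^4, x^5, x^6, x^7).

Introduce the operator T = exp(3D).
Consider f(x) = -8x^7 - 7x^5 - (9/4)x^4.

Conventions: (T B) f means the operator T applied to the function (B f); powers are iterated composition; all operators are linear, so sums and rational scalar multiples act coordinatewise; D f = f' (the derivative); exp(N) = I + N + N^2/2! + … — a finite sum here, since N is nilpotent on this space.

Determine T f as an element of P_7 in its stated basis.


order-1 term: -168x^6 - 105x^4 - 27x^3
order-2 term: -1512x^5 - 630x^3 - (243/2)x^2
order-3 term: -7560x^4 - 1890x^2 - 243x
order-4 term: -22680x^3 - 2835x - 729/4
order-5 term: -40824x^2 - 1701
order-6 term: -40824x
order-7 term: -17496
the series for exp(3D) f terminates at order 7
exp(3D) f = -8x^7 - 168x^6 - 1519x^5 - (30669/4)x^4 - 23337x^3 - (85671/2)x^2 - 43902x - 77517/4

the image equals g(x) = -8x^7 - 168x^6 - 1519x^5 - (30669/4)x^4 - 23337x^3 - (85671/2)x^2 - 43902x - 77517/4


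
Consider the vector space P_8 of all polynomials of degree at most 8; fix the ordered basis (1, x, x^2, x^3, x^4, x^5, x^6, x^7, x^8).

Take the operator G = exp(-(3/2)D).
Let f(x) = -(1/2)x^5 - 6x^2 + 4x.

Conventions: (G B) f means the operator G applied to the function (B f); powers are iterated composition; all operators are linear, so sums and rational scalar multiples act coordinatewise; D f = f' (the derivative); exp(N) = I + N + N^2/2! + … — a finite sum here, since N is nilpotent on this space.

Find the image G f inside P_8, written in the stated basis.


g(x) = -(1/2)x^5 + (15/4)x^4 - (45/4)x^3 + (87/8)x^2 + (299/32)x - 1005/64

order-1 term: (15/4)x^4 + 18x - 6
order-2 term: -(45/4)x^3 - 27/2
order-3 term: (135/8)x^2
order-4 term: -(405/32)x
order-5 term: 243/64
the series for exp(-(3/2)D) f terminates at order 5
exp(-(3/2)D) f = -(1/2)x^5 + (15/4)x^4 - (45/4)x^3 + (87/8)x^2 + (299/32)x - 1005/64


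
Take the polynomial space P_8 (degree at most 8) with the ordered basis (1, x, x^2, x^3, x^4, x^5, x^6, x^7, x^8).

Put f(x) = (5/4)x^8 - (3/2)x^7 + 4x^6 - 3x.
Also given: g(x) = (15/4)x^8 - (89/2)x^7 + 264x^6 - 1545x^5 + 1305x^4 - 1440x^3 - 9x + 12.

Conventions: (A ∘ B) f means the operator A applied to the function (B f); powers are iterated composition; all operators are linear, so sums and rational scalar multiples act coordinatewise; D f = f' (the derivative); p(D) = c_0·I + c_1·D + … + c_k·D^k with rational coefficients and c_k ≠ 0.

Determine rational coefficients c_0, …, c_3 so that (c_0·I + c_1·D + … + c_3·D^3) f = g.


p(D) = 3·I − 4·D + 3·D^2 − 3·D^3, i.e. c_0 = 3, c_1 = -4, c_2 = 3, c_3 = -3

D^0 f = (5/4)x^8 - (3/2)x^7 + 4x^6 - 3x
D^1 f = 10x^7 - (21/2)x^6 + 24x^5 - 3
D^2 f = 70x^6 - 63x^5 + 120x^4
D^3 f = 420x^5 - 315x^4 + 480x^3
matching coefficients of g against c_0 f + c_1 Df + … from the top degree down determines the c_i
solution: c_0 = 3, c_1 = -4, c_2 = 3, c_3 = -3


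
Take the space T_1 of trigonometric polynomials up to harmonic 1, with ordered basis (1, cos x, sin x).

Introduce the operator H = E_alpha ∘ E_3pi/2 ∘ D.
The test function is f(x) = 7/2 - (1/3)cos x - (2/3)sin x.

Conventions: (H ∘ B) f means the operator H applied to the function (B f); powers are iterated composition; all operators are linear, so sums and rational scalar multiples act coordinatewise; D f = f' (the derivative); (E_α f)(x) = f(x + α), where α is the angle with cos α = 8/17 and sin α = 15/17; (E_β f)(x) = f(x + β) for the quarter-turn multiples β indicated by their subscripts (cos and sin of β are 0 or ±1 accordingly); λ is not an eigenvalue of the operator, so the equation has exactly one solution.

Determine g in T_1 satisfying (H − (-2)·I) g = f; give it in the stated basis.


write g with unknown coordinates in the stated basis and equate coefficients in (H − (-2)·I) g = f
solving from the highest basis element down gives g = 7/4 - (4/117)cos x - (11/39)sin x
check: H g = -(31/117)cos x - (4/39)sin x
so H g − (-2)·g = 7/2 - (1/3)cos x - (2/3)sin x = f ✓

g(x) = 7/4 - (4/117)cos x - (11/39)sin x


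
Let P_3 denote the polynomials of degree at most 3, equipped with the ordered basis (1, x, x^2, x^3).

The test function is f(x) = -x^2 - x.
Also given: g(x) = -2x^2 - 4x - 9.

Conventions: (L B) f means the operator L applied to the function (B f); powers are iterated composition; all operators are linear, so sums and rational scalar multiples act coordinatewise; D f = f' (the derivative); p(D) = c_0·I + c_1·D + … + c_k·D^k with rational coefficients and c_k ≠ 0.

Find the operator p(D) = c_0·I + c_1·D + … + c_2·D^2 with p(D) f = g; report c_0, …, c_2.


p(D) = 2·I + D + 4·D^2, i.e. c_0 = 2, c_1 = 1, c_2 = 4

D^0 f = -x^2 - x
D^1 f = -2x - 1
D^2 f = -2
matching coefficients of g against c_0 f + c_1 Df + … from the top degree down determines the c_i
solution: c_0 = 2, c_1 = 1, c_2 = 4


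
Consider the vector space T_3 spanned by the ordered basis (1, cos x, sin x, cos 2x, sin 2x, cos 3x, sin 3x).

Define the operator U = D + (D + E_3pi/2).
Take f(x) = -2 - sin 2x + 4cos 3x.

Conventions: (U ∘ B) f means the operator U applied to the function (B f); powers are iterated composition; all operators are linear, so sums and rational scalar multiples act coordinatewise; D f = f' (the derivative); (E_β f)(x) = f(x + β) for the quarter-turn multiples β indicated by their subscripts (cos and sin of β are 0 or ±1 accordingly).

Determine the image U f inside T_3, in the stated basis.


g(x) = -2 - 4cos 2x + sin 2x - 28sin 3x

D f = -2cos 2x - 12sin 3x
D f = -2cos 2x - 12sin 3x
E_3pi/2 f = -2 + sin 2x - 4sin 3x
(D + E_3pi/2) f = -2 - 2cos 2x + sin 2x - 16sin 3x
(D + (D + E_3pi/2)) f = -2 - 4cos 2x + sin 2x - 28sin 3x


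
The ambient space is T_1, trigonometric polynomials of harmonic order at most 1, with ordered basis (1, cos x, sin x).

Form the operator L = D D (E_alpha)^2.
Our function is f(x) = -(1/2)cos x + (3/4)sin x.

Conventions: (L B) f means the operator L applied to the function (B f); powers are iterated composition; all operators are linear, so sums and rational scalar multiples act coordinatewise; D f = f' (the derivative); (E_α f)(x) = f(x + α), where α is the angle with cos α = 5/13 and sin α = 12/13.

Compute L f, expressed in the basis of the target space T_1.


E_alpha f = (1/2)cos x + (3/4)sin x
E_alpha E_alpha f = (23/26)cos x - (9/52)sin x
D (E_alpha)^2 f = -(9/52)cos x - (23/26)sin x
D D (E_alpha)^2 f = -(23/26)cos x + (9/52)sin x

the result is g(x) = -(23/26)cos x + (9/52)sin x


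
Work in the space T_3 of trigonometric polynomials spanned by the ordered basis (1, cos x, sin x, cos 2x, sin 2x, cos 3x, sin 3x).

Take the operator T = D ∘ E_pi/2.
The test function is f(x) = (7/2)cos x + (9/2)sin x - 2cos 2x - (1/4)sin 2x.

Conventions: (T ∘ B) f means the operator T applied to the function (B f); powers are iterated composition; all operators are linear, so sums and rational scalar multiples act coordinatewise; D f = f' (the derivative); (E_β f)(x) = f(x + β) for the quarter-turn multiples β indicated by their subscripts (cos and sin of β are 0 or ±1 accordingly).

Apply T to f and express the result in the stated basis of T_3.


E_pi/2 f = (9/2)cos x - (7/2)sin x + 2cos 2x + (1/4)sin 2x
D E_pi/2 f = -(7/2)cos x - (9/2)sin x + (1/2)cos 2x - 4sin 2x

g(x) = -(7/2)cos x - (9/2)sin x + (1/2)cos 2x - 4sin 2x


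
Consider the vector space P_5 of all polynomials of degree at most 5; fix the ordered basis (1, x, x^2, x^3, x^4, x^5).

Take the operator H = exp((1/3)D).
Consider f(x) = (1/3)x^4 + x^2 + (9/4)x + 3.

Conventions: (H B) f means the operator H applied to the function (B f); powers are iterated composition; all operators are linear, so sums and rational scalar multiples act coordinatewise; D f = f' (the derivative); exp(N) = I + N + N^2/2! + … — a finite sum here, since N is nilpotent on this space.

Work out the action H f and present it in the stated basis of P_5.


g(x) = (1/3)x^4 + (4/9)x^3 + (11/9)x^2 + (961/324)x + 3757/972

order-1 term: (4/9)x^3 + (2/3)x + 3/4
order-2 term: (2/9)x^2 + 1/9
order-3 term: (4/81)x
order-4 term: 1/243
the series for exp((1/3)D) f terminates at order 4
exp((1/3)D) f = (1/3)x^4 + (4/9)x^3 + (11/9)x^2 + (961/324)x + 3757/972


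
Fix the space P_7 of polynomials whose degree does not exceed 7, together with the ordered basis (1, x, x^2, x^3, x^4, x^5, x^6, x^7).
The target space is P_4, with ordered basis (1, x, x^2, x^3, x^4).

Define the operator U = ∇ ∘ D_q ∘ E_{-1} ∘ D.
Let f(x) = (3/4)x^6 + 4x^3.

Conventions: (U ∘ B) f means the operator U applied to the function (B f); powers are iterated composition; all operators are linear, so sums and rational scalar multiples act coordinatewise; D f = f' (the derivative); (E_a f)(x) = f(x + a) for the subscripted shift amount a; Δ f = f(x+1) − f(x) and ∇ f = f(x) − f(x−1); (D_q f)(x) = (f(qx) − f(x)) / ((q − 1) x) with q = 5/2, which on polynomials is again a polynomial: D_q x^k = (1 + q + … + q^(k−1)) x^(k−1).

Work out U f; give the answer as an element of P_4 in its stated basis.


D f = (9/2)x^5 + 12x^2
E_{-1} D f = (9/2)x^5 - (45/2)x^4 + 45x^3 - 33x^2 - (3/2)x + 15/2
D_q E_{-1} D f = (9279/32)x^4 - (9135/16)x^3 + (1755/4)x^2 - (231/2)x - 3/2
∇ (D_q ∘ E_{-1}) D f = (9279/8)x^3 - (27621/8)x^2 + (60003/16)x - 45285/32

the result is g(x) = (9279/8)x^3 - (27621/8)x^2 + (60003/16)x - 45285/32


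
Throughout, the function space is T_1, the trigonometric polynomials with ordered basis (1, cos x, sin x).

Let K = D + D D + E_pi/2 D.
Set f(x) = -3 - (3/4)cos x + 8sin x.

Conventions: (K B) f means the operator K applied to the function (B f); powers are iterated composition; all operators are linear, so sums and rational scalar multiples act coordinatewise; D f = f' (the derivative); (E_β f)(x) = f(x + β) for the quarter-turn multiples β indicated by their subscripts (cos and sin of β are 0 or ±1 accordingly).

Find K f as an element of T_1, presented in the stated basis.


g(x) = (19/2)cos x - (61/4)sin x

D f = 8cos x + (3/4)sin x
D f = 8cos x + (3/4)sin x
D D f = (3/4)cos x - 8sin x
D f = 8cos x + (3/4)sin x
E_pi/2 D f = (3/4)cos x - 8sin x
(D + D D + E_pi/2 D) f = (19/2)cos x - (61/4)sin x


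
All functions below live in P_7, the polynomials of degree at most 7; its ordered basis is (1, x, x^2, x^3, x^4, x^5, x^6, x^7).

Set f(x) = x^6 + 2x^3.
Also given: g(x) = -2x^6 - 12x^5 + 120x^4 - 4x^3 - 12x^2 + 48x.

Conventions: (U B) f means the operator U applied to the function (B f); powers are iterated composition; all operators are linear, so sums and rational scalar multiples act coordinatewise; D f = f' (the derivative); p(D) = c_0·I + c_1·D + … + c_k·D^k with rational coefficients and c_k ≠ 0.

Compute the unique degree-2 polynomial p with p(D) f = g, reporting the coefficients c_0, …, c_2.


p(D) = -2·I − 2·D + 4·D^2, i.e. c_0 = -2, c_1 = -2, c_2 = 4

D^0 f = x^6 + 2x^3
D^1 f = 6x^5 + 6x^2
D^2 f = 30x^4 + 12x
matching coefficients of g against c_0 f + c_1 Df + … from the top degree down determines the c_i
solution: c_0 = -2, c_1 = -2, c_2 = 4


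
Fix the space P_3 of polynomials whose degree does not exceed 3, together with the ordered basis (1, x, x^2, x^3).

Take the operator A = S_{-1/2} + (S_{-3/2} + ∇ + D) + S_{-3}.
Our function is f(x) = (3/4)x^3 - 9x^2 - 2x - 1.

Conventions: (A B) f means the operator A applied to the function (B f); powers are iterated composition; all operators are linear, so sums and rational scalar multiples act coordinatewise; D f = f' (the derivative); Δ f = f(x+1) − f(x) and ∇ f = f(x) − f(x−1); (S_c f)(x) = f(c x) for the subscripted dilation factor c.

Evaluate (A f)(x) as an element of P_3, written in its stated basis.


the image equals g(x) = -(183/8)x^3 - 99x^2 - (113/4)x + 11/4

S_{-1/2} f = -(3/32)x^3 - (9/4)x^2 + x - 1
S_{-3/2} f = -(81/32)x^3 - (81/4)x^2 + 3x - 1
∇ f = (9/4)x^2 - (81/4)x + 31/4
D f = (9/4)x^2 - 18x - 2
(S_{-3/2} + ∇ + D) f = -(81/32)x^3 - (63/4)x^2 - (141/4)x + 19/4
S_{-3} f = -(81/4)x^3 - 81x^2 + 6x - 1
(S_{-1/2} + (S_{-3/2} + ∇ + D) + S_{-3}) f = -(183/8)x^3 - 99x^2 - (113/4)x + 11/4


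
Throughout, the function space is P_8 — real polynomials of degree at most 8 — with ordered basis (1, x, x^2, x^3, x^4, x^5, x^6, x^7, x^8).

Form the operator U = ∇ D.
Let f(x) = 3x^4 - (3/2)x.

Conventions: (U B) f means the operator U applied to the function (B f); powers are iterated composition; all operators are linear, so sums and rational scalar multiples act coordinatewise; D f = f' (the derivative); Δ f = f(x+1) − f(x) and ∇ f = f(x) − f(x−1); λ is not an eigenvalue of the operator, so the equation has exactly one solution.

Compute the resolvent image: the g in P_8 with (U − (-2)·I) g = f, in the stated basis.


write g with unknown coordinates in the stated basis and equate coefficients in (U − (-2)·I) g = f
solving from the highest basis element down gives g = (3/2)x^4 - 9x^2 + (33/4)x + 6
check: U g = 18x^2 - 18x - 12
so U g − (-2)·g = 3x^4 - (3/2)x = f ✓

the image equals g(x) = (3/2)x^4 - 9x^2 + (33/4)x + 6


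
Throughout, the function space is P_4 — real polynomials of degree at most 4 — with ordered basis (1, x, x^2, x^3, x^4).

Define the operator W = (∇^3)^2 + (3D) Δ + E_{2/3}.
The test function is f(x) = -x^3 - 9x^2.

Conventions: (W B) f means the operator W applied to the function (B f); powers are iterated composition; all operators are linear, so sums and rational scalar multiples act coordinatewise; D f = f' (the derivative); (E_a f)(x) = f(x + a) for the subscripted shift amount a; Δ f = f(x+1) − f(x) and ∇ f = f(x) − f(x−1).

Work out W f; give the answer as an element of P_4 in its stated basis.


∇ f = -3x^2 - 15x + 8
∇ ∇ f = -6x - 12
∇ ∇ ∇ f = -6
∇ ∇^3 f = 0
∇ ∇ ∇^3 f = 0
∇ ∇ ∇ ∇^3 f = 0
Δ f = -3x^2 - 21x - 10
D Δ f = -6x - 21
(3D) Δ f = -18x - 63
E_{2/3} f = -x^3 - 11x^2 - (40/3)x - 116/27
((∇^3)^2 + (3D) Δ + E_{2/3}) f = -x^3 - 11x^2 - (94/3)x - 1817/27

g(x) = -x^3 - 11x^2 - (94/3)x - 1817/27
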